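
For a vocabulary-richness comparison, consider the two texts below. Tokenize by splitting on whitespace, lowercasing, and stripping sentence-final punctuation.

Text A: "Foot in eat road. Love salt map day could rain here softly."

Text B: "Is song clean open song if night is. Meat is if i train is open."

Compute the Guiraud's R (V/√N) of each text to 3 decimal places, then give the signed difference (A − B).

1.140

A: V=12, N=12, R=3.464
B: V=9, N=15, R=2.324
Difference = 3.464 − 2.324 = 1.140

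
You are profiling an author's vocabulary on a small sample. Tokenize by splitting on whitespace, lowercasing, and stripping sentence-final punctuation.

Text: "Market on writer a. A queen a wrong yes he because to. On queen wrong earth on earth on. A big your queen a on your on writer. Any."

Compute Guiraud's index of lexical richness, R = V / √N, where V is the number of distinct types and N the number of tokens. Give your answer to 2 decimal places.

2.60

N = 29, V = 14.
√N = 5.385165
R = 14 / 5.385165 = 2.60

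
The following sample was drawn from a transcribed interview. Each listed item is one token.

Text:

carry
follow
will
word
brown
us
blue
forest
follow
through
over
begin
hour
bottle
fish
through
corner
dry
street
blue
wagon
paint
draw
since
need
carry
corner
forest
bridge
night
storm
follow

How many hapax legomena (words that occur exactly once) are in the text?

19

Frequencies: follow:3, carry:2, blue:2, forest:2, through:2, corner:2, will:1, word:1, brown:1, us:1, over:1, begin:1, hour:1, bottle:1, fish:1, dry:1, street:1, wagon:1, paint:1, draw:1, … (5 more, each freq 1)
Hapax (freq=1): begin, bottle, bridge, brown, draw, dry, fish, hour, need, night, over, paint, since, storm, street, us, wagon, will, word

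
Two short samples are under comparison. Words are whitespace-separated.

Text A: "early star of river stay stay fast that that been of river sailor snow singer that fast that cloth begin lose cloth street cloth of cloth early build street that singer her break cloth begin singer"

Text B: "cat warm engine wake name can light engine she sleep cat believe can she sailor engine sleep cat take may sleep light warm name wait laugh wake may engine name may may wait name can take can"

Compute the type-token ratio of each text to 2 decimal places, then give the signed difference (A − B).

TTR(A) = 18/36 = 0.50
TTR(B) = 15/37 = 0.41
Difference = 0.50 − 0.41 = 0.09

0.09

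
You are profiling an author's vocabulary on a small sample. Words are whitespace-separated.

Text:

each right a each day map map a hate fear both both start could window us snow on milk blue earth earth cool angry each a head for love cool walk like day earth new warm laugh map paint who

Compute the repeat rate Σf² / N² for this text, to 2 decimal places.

0.04

Frequencies: each:3, a:3, map:3, earth:3, day:2, both:2, cool:2, right:1, hate:1, fear:1, start:1, could:1, window:1, us:1, snow:1, on:1, milk:1, blue:1, angry:1, head:1, … (9 more, each freq 1)
Σf² = 70; N² = 1600
Repeat rate = 70 / 1600 = 0.04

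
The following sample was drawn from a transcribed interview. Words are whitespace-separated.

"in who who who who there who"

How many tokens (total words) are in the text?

7

Tokens: in, who, who, who, who, there, who
N = 7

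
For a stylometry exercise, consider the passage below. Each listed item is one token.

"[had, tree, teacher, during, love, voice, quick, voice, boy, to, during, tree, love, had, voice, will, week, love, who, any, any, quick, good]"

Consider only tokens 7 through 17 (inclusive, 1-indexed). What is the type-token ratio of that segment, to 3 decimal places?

Segment tokens 7–17: quick, voice, boy, to, during, tree, love, had, voice, will, week
Segment N = 11, segment V = 10.
TTR = 10 / 11 = 0.909

0.909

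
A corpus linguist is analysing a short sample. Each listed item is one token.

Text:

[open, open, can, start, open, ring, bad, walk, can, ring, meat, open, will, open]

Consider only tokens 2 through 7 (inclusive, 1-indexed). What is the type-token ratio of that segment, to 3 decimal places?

0.833

Segment tokens 2–7: open, can, start, open, ring, bad
Segment N = 6, segment V = 5.
TTR = 5 / 6 = 0.833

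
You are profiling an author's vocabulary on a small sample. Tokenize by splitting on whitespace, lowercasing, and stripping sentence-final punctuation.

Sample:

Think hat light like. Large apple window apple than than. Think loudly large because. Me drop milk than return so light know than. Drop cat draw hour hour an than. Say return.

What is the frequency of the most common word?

Frequencies: than:5, think:2, light:2, large:2, apple:2, drop:2, return:2, hour:2, hat:1, like:1, window:1, loudly:1, because:1, me:1, milk:1, so:1, know:1, cat:1, draw:1, an:1, … (1 more, each freq 1)
Most common: 'than' with frequency 5.

5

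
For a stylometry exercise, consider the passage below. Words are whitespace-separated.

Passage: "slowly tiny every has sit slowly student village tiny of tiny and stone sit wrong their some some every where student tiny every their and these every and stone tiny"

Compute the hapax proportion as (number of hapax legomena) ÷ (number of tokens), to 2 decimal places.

0.20

Frequencies: tiny:5, every:4, and:3, slowly:2, sit:2, student:2, stone:2, their:2, some:2, has:1, village:1, of:1, wrong:1, where:1, these:1
Hapax count = 6; token count = 30.
Ratio = 6 / 30 = 0.20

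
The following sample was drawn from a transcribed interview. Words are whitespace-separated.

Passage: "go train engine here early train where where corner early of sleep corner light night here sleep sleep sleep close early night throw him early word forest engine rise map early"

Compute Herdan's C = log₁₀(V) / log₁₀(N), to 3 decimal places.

N = 31, V = 18.
log₁₀(V) = 1.255273, log₁₀(N) = 1.491362
C = 1.255273 / 1.491362 = 0.842

0.842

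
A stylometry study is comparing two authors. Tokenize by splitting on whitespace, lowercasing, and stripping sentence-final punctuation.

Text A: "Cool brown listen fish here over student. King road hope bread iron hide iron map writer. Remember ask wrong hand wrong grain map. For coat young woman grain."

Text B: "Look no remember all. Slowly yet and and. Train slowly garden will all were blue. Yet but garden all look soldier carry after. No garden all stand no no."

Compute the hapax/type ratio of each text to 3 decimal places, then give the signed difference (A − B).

A: hapax=20, V=24, ratio=0.833
B: hapax=10, V=17, ratio=0.588
Difference = 0.833 − 0.588 = 0.245

0.245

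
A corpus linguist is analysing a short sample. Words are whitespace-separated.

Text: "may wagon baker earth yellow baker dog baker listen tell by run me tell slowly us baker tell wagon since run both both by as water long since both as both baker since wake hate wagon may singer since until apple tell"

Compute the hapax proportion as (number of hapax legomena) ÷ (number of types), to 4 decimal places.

Frequencies: baker:5, tell:4, since:4, both:4, wagon:3, may:2, by:2, run:2, as:2, earth:1, yellow:1, dog:1, listen:1, me:1, slowly:1, us:1, water:1, long:1, wake:1, hate:1, … (3 more, each freq 1)
Hapax count = 14; type count = 23.
Ratio = 14 / 23 = 0.6087

0.6087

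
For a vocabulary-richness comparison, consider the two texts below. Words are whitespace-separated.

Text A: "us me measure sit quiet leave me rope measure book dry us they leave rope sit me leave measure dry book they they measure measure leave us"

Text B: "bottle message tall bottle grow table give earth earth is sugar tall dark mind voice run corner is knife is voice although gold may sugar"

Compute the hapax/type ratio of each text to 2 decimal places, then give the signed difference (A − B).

A: hapax=1, V=10, ratio=0.10
B: hapax=12, V=18, ratio=0.67
Difference = 0.10 − 0.67 = -0.57

-0.57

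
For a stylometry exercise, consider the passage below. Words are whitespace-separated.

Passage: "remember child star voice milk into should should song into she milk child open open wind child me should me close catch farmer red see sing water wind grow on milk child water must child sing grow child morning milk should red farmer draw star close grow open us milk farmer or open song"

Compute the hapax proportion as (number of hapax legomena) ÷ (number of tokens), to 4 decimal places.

0.2037

Frequencies: child:6, milk:5, should:4, open:4, farmer:3, grow:3, star:2, into:2, song:2, wind:2, me:2, close:2, red:2, sing:2, water:2, remember:1, voice:1, she:1, catch:1, see:1, … (6 more, each freq 1)
Hapax count = 11; token count = 54.
Ratio = 11 / 54 = 0.2037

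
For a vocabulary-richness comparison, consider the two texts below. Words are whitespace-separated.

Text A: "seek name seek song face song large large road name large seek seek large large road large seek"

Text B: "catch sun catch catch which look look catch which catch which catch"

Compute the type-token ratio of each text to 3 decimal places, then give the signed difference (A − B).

TTR(A) = 6/18 = 0.333
TTR(B) = 4/12 = 0.333
Difference = 0.333 − 0.333 = 0.000

0.000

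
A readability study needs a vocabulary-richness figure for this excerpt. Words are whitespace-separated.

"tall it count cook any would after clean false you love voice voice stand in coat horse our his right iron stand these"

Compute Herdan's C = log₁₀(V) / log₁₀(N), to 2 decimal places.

0.97

N = 23, V = 21.
log₁₀(V) = 1.322219, log₁₀(N) = 1.361728
C = 1.322219 / 1.361728 = 0.97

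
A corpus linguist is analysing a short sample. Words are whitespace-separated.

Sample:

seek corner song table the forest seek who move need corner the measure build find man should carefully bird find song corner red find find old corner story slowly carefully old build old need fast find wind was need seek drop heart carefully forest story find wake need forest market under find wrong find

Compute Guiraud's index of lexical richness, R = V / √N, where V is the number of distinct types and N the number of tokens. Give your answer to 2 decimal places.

3.95

N = 54, V = 29.
√N = 7.348469
R = 29 / 7.348469 = 3.95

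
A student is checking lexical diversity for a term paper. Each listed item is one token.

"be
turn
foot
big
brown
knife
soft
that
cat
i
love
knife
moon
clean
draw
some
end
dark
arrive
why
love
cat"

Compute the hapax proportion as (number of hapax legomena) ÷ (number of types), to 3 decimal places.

0.842

Frequencies: knife:2, cat:2, love:2, be:1, turn:1, foot:1, big:1, brown:1, soft:1, that:1, i:1, moon:1, clean:1, draw:1, some:1, end:1, dark:1, arrive:1, why:1
Hapax count = 16; type count = 19.
Ratio = 16 / 19 = 0.842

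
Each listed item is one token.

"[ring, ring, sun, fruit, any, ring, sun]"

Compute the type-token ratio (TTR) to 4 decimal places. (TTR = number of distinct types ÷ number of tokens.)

N = 7 tokens, V = 4 types.
TTR = V / N = 4 / 7 = 0.5714

0.5714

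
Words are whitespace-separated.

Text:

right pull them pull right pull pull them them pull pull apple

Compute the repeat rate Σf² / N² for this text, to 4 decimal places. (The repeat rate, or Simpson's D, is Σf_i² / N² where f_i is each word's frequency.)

Frequencies: pull:6, them:3, right:2, apple:1
Σf² = 50; N² = 144
Repeat rate = 50 / 144 = 0.3472

0.3472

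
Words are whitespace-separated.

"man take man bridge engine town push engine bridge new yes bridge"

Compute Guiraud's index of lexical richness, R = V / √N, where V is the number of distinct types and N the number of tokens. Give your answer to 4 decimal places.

2.3094

N = 12, V = 8.
√N = 3.464102
R = 8 / 3.464102 = 2.3094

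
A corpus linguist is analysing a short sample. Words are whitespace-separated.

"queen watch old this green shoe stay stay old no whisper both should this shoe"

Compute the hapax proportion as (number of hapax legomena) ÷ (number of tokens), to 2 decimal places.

0.47

Frequencies: old:2, this:2, shoe:2, stay:2, queen:1, watch:1, green:1, no:1, whisper:1, both:1, should:1
Hapax count = 7; token count = 15.
Ratio = 7 / 15 = 0.47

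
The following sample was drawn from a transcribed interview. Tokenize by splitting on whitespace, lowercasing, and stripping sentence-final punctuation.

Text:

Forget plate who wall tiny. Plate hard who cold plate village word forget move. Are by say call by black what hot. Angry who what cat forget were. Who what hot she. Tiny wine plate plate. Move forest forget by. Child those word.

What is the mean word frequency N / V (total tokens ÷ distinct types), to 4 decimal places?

N = 43 tokens, V = 25 types.
Mean frequency = N / V = 43 / 25 = 1.7200

1.7200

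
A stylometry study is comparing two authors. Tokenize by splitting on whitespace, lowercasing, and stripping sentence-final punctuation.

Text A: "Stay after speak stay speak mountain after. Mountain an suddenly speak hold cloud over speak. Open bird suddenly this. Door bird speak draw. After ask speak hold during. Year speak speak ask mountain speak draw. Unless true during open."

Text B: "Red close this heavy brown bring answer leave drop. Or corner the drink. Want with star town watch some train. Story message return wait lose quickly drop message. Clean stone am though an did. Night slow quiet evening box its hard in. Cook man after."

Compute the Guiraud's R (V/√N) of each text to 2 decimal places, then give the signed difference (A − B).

A: V=19, N=39, R=3.04
B: V=43, N=45, R=6.41
Difference = 3.04 − 6.41 = -3.37

-3.37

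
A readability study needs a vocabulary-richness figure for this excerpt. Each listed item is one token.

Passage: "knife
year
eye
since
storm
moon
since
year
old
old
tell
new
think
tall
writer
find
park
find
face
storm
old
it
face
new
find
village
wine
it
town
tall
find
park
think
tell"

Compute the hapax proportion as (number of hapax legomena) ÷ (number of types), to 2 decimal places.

0.37

Frequencies: find:4, old:3, year:2, since:2, storm:2, tell:2, new:2, think:2, tall:2, park:2, face:2, it:2, knife:1, eye:1, moon:1, writer:1, village:1, wine:1, town:1
Hapax count = 7; type count = 19.
Ratio = 7 / 19 = 0.37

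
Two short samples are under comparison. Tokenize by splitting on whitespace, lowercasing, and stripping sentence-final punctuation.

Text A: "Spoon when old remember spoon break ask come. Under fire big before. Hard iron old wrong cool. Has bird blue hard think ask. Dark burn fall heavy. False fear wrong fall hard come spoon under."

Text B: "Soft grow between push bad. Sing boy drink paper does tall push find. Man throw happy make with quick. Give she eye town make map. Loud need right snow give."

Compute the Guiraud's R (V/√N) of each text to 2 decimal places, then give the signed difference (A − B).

A: V=25, N=35, R=4.23
B: V=27, N=30, R=4.93
Difference = 4.23 − 4.93 = -0.70

-0.70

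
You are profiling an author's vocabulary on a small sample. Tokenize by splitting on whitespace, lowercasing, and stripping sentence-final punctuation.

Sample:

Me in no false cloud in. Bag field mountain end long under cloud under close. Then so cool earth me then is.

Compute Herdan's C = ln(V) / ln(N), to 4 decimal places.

0.9166

N = 22, V = 17.
ln(V) = 2.833213, ln(N) = 3.091042
C = 2.833213 / 3.091042 = 0.9166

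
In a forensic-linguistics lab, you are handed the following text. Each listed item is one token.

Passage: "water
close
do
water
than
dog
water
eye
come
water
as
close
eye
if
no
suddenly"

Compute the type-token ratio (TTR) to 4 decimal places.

N = 16 tokens, V = 11 types.
TTR = V / N = 11 / 16 = 0.6875

0.6875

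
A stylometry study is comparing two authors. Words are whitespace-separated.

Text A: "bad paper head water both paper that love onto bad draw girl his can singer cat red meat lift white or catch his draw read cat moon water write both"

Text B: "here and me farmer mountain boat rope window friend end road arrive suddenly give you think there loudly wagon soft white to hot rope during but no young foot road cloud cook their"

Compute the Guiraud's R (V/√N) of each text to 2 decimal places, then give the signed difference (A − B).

-1.20

A: V=23, N=30, R=4.20
B: V=31, N=33, R=5.40
Difference = 4.20 − 5.40 = -1.20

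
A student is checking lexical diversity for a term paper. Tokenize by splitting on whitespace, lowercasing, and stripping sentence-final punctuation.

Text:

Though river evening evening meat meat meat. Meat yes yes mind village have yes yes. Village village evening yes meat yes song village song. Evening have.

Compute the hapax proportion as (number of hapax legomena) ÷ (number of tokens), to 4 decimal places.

0.1154

Frequencies: yes:6, meat:5, evening:4, village:4, have:2, song:2, though:1, river:1, mind:1
Hapax count = 3; token count = 26.
Ratio = 3 / 26 = 0.1154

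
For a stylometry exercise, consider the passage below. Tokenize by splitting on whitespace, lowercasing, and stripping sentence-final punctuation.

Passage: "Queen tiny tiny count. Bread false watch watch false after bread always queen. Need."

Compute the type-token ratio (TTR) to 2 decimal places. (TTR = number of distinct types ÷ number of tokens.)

0.64

N = 14 tokens, V = 9 types.
TTR = V / N = 9 / 14 = 0.64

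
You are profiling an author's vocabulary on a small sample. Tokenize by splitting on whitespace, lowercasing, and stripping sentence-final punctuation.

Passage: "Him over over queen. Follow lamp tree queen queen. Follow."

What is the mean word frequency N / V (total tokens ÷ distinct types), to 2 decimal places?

1.67

N = 10 tokens, V = 6 types.
Mean frequency = N / V = 10 / 6 = 1.67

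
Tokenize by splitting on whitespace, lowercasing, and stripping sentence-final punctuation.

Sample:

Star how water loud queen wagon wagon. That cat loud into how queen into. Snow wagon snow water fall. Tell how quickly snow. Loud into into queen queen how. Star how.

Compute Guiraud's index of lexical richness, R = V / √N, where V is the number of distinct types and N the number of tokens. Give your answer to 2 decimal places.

N = 31, V = 13.
√N = 5.567764
R = 13 / 5.567764 = 2.33

2.33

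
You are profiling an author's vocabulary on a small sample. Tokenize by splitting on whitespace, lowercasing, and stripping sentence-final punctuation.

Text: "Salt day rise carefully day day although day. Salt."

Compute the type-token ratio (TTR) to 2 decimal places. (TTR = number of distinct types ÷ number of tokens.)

0.56

N = 9 tokens, V = 5 types.
TTR = V / N = 5 / 9 = 0.56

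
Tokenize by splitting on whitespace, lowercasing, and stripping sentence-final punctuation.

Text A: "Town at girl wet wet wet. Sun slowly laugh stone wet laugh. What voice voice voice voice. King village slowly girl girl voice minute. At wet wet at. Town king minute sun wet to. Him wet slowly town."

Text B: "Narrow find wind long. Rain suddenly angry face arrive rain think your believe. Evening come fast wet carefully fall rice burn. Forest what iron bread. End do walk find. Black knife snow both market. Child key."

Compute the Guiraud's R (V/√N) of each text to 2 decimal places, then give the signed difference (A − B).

-3.24

A: V=15, N=38, R=2.43
B: V=34, N=36, R=5.67
Difference = 2.43 − 5.67 = -3.24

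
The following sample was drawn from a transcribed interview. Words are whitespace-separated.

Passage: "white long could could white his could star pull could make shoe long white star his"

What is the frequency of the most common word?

4

Frequencies: could:4, white:3, long:2, his:2, star:2, pull:1, make:1, shoe:1
Most common: 'could' with frequency 4.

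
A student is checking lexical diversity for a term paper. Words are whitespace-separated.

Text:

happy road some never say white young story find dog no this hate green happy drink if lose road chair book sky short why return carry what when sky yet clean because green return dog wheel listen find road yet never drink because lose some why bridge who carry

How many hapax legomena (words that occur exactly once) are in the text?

18

Frequencies: road:3, happy:2, some:2, never:2, find:2, dog:2, green:2, drink:2, lose:2, sky:2, why:2, return:2, carry:2, yet:2, because:2, say:1, white:1, young:1, story:1, no:1, … (13 more, each freq 1)
Hapax (freq=1): book, bridge, chair, clean, hate, if, listen, no, say, short, story, this, what, wheel, when, white, who, young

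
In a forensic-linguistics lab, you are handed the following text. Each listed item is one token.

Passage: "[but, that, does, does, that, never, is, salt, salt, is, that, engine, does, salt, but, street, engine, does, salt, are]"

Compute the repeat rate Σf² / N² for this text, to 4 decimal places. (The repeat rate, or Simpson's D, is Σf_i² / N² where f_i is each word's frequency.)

Frequencies: does:4, salt:4, that:3, but:2, is:2, engine:2, never:1, street:1, are:1
Σf² = 56; N² = 400
Repeat rate = 56 / 400 = 0.1400

0.1400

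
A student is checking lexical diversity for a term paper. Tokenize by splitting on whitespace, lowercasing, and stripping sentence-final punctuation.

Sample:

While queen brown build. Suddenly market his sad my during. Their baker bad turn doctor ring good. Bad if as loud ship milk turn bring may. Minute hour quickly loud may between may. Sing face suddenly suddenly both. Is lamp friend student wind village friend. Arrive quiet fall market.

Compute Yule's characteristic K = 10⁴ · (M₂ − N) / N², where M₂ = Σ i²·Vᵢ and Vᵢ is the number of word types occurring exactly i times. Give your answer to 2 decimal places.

91.63

Frequencies: suddenly:3, may:3, market:2, bad:2, turn:2, loud:2, friend:2, while:1, queen:1, brown:1, build:1, his:1, sad:1, my:1, during:1, their:1, baker:1, doctor:1, ring:1, good:1, … (20 more, each freq 1)
N = 49. Frequency spectrum: V_1=33, V_2=5, V_3=2
M₂ = 1²·33 + 2²·5 + 3²·2 = 71
K = 10000 × (71 − 49) / 49² = 91.63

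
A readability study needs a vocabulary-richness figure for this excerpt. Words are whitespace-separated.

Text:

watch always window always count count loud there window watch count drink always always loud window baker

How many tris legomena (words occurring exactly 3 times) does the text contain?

Frequencies: always:4, window:3, count:3, watch:2, loud:2, there:1, drink:1, baker:1
Words with frequency 3: count, window

2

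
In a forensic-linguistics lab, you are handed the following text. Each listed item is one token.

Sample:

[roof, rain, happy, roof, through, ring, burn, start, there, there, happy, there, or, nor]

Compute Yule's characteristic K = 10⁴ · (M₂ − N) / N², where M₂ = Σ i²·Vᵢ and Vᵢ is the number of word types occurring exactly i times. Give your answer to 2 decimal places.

510.20

Frequencies: there:3, roof:2, happy:2, rain:1, through:1, ring:1, burn:1, start:1, or:1, nor:1
N = 14. Frequency spectrum: V_1=7, V_2=2, V_3=1
M₂ = 1²·7 + 2²·2 + 3²·1 = 24
K = 10000 × (24 − 14) / 14² = 510.20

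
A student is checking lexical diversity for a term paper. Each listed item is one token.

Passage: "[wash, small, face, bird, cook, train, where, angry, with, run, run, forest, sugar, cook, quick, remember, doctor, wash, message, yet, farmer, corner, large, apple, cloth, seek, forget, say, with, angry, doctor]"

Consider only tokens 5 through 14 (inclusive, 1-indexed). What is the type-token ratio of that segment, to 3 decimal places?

Segment tokens 5–14: cook, train, where, angry, with, run, run, forest, sugar, cook
Segment N = 10, segment V = 8.
TTR = 8 / 10 = 0.800

0.800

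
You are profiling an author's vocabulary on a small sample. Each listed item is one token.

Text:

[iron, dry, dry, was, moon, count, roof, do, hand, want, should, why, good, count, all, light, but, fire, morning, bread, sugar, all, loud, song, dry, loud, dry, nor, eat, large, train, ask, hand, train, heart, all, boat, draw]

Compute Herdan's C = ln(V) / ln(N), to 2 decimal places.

0.93

N = 38, V = 29.
ln(V) = 3.367296, ln(N) = 3.637586
C = 3.367296 / 3.637586 = 0.93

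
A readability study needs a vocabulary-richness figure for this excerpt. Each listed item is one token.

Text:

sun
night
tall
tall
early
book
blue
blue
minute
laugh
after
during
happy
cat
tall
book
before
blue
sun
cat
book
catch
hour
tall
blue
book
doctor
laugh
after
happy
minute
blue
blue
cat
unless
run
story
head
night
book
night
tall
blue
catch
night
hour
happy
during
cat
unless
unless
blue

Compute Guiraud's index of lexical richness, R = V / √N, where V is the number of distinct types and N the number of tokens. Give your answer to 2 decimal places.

2.77

N = 52, V = 20.
√N = 7.211103
R = 20 / 7.211103 = 2.77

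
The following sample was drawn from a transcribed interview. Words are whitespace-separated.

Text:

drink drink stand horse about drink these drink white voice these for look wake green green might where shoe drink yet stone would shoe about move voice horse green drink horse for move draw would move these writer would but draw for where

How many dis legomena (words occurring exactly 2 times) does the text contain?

5

Frequencies: drink:6, horse:3, these:3, for:3, green:3, would:3, move:3, about:2, voice:2, where:2, shoe:2, draw:2, stand:1, white:1, look:1, wake:1, might:1, yet:1, stone:1, writer:1, … (1 more, each freq 1)
Words with frequency 2: about, draw, shoe, voice, where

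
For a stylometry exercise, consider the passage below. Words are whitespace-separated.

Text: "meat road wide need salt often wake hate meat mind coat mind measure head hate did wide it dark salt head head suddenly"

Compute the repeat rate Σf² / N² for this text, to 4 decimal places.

Frequencies: head:3, meat:2, wide:2, salt:2, hate:2, mind:2, road:1, need:1, often:1, wake:1, coat:1, measure:1, did:1, it:1, dark:1, suddenly:1
Σf² = 39; N² = 529
Repeat rate = 39 / 529 = 0.0737

0.0737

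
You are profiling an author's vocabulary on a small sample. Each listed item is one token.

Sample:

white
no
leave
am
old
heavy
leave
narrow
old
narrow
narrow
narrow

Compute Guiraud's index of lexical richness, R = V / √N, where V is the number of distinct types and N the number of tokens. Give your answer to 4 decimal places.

N = 12, V = 7.
√N = 3.464102
R = 7 / 3.464102 = 2.0207

2.0207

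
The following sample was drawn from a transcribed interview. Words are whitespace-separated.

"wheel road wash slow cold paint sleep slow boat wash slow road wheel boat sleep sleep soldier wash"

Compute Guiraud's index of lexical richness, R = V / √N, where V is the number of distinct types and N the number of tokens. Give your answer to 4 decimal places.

2.1213

N = 18, V = 9.
√N = 4.242641
R = 9 / 4.242641 = 2.1213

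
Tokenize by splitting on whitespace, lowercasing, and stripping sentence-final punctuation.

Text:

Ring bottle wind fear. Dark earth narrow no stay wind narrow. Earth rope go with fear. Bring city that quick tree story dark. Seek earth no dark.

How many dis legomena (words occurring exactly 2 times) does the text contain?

4

Frequencies: dark:3, earth:3, wind:2, fear:2, narrow:2, no:2, ring:1, bottle:1, stay:1, rope:1, go:1, with:1, bring:1, city:1, that:1, quick:1, tree:1, story:1, seek:1
Words with frequency 2: fear, narrow, no, wind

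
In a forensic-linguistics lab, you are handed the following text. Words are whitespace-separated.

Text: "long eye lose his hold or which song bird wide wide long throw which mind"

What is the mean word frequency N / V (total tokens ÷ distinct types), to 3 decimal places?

N = 15 tokens, V = 12 types.
Mean frequency = N / V = 15 / 12 = 1.250

1.250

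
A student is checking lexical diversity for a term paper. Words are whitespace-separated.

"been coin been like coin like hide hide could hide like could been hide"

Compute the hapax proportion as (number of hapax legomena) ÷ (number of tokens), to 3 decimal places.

0.000

Frequencies: hide:4, been:3, like:3, coin:2, could:2
Hapax count = 0; token count = 14.
Ratio = 0 / 14 = 0.000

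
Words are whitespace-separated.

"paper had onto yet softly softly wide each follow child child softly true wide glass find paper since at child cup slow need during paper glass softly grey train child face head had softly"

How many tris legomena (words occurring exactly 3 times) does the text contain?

Frequencies: softly:5, child:4, paper:3, had:2, wide:2, glass:2, onto:1, yet:1, each:1, follow:1, true:1, find:1, since:1, at:1, cup:1, slow:1, need:1, during:1, grey:1, train:1, … (2 more, each freq 1)
Words with frequency 3: paper

1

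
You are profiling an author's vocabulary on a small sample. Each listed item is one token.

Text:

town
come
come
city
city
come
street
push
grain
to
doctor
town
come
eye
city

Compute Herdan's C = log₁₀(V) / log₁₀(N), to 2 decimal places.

0.81

N = 15, V = 9.
log₁₀(V) = 0.954243, log₁₀(N) = 1.176091
C = 0.954243 / 1.176091 = 0.81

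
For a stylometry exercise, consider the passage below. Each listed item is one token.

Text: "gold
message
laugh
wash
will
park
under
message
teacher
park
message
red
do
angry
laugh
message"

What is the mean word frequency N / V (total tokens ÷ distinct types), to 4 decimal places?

N = 16 tokens, V = 11 types.
Mean frequency = N / V = 16 / 11 = 1.4545

1.4545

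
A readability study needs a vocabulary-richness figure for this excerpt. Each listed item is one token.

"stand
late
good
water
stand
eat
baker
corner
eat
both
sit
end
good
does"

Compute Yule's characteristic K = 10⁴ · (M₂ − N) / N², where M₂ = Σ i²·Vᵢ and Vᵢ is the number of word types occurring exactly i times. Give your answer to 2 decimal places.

306.12

Frequencies: stand:2, good:2, eat:2, late:1, water:1, baker:1, corner:1, both:1, sit:1, end:1, does:1
N = 14. Frequency spectrum: V_1=8, V_2=3
M₂ = 1²·8 + 2²·3 = 20
K = 10000 × (20 − 14) / 14² = 306.12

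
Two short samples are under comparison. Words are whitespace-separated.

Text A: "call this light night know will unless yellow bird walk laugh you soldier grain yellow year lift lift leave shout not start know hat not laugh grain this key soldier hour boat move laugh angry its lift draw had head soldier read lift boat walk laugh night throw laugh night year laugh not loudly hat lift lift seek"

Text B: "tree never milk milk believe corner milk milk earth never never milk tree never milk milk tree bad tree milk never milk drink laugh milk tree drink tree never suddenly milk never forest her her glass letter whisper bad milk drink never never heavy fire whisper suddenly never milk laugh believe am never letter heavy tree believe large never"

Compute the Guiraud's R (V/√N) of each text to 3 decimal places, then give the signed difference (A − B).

A: V=34, N=58, R=4.464
B: V=19, N=59, R=2.474
Difference = 4.464 − 2.474 = 1.990

1.990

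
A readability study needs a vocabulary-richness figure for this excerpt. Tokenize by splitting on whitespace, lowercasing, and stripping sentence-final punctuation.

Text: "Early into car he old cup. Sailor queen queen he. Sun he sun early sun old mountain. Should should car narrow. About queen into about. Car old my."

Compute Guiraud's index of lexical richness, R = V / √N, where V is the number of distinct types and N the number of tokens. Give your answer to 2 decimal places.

N = 28, V = 14.
√N = 5.291503
R = 14 / 5.291503 = 2.65

2.65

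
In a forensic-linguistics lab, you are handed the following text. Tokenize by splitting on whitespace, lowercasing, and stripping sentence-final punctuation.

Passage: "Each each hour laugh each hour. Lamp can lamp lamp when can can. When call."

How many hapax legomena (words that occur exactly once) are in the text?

2

Frequencies: each:3, lamp:3, can:3, hour:2, when:2, laugh:1, call:1
Hapax (freq=1): call, laugh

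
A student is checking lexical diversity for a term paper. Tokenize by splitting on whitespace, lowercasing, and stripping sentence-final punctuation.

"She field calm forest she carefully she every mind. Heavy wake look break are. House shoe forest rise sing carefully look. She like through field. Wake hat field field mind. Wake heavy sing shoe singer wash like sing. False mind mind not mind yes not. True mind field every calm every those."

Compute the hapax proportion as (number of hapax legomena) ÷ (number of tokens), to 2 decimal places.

Frequencies: mind:6, field:5, she:4, every:3, wake:3, sing:3, calm:2, forest:2, carefully:2, heavy:2, look:2, shoe:2, like:2, not:2, break:1, are:1, house:1, rise:1, through:1, hat:1, … (6 more, each freq 1)
Hapax count = 12; token count = 52.
Ratio = 12 / 52 = 0.23

0.23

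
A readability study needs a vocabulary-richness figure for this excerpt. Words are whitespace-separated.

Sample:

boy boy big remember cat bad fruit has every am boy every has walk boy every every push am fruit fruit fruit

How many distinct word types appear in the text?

Distinct types: {am, bad, big, boy, cat, every, fruit, has, push, remember, walk}
V = 11

11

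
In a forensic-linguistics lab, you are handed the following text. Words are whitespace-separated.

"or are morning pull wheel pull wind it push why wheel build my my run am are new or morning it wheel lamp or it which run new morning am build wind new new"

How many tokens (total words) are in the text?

Tokens: or, are, morning, pull, wheel, pull, wind, it, push, why, wheel, build, my, my, run, am, are, new, or, morning, it, wheel, lamp, or, it, which, run, new, morning, am, build, wind, new, new
N = 34

34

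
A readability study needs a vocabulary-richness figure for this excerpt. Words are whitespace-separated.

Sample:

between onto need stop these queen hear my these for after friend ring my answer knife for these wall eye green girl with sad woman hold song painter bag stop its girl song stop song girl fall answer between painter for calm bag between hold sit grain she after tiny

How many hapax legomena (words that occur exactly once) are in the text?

Frequencies: between:3, stop:3, these:3, for:3, girl:3, song:3, my:2, after:2, answer:2, hold:2, painter:2, bag:2, onto:1, need:1, queen:1, hear:1, friend:1, ring:1, knife:1, wall:1, … (12 more, each freq 1)
Hapax (freq=1): calm, eye, fall, friend, grain, green, hear, its, knife, need, onto, queen, ring, sad, she, sit, tiny, wall, with, woman

20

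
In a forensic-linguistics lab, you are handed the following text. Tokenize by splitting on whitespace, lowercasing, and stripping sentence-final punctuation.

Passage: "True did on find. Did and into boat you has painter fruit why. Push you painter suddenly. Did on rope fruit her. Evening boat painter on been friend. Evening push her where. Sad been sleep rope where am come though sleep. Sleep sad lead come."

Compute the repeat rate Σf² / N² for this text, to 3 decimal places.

Frequencies: did:3, on:3, painter:3, sleep:3, boat:2, you:2, fruit:2, push:2, rope:2, her:2, evening:2, been:2, where:2, sad:2, come:2, true:1, find:1, and:1, into:1, has:1, … (6 more, each freq 1)
Σf² = 91; N² = 2025
Repeat rate = 91 / 2025 = 0.045

0.045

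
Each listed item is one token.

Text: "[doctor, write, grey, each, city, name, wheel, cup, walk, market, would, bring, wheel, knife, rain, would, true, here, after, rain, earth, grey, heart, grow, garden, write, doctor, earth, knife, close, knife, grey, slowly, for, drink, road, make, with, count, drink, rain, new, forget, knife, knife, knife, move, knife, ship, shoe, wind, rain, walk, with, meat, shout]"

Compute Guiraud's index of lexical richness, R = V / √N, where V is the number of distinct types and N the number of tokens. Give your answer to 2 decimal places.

N = 56, V = 37.
√N = 7.483315
R = 37 / 7.483315 = 4.94

4.94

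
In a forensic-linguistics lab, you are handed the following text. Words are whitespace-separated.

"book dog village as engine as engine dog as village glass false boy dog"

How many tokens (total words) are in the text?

14

Tokens: book, dog, village, as, engine, as, engine, dog, as, village, glass, false, boy, dog
N = 14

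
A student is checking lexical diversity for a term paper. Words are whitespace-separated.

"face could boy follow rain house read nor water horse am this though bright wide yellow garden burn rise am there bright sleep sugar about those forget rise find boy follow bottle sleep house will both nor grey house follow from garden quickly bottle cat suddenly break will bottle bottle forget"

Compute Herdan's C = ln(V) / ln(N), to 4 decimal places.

N = 51, V = 35.
ln(V) = 3.555348, ln(N) = 3.931826
C = 3.555348 / 3.931826 = 0.9042

0.9042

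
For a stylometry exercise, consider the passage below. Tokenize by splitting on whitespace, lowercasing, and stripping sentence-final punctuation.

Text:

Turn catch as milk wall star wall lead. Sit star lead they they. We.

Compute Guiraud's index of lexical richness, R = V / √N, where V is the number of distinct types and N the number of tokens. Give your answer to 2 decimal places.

N = 14, V = 10.
√N = 3.741657
R = 10 / 3.741657 = 2.67

2.67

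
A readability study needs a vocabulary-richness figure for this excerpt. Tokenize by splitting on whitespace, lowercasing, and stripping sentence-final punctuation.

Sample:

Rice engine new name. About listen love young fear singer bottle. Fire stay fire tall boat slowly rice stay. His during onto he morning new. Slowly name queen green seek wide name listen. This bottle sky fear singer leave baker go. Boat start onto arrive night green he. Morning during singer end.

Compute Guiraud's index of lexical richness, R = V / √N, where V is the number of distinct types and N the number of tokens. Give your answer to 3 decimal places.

4.715

N = 52, V = 34.
√N = 7.211103
R = 34 / 7.211103 = 4.715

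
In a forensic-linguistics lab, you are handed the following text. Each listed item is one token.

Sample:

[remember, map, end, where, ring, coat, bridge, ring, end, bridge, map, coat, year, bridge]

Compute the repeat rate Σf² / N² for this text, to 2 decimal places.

Frequencies: bridge:3, map:2, end:2, ring:2, coat:2, remember:1, where:1, year:1
Σf² = 28; N² = 196
Repeat rate = 28 / 196 = 0.14

0.14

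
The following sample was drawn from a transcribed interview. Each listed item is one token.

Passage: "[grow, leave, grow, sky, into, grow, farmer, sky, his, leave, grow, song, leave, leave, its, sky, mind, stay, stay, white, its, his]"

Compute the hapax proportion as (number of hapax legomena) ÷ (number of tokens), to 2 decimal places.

Frequencies: grow:4, leave:4, sky:3, his:2, its:2, stay:2, into:1, farmer:1, song:1, mind:1, white:1
Hapax count = 5; token count = 22.
Ratio = 5 / 22 = 0.23

0.23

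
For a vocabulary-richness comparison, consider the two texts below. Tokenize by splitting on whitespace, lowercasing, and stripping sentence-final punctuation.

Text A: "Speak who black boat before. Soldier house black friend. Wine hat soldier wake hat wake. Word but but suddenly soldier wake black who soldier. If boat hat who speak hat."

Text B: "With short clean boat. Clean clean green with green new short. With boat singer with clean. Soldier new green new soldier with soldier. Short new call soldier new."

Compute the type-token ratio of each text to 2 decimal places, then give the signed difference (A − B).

TTR(A) = 15/30 = 0.50
TTR(B) = 9/28 = 0.32
Difference = 0.50 − 0.32 = 0.18

0.18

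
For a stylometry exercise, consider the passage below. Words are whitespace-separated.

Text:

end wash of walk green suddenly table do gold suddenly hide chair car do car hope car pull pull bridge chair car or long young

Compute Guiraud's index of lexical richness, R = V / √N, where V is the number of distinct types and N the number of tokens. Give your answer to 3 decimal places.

3.600

N = 25, V = 18.
√N = 5.000000
R = 18 / 5.000000 = 3.600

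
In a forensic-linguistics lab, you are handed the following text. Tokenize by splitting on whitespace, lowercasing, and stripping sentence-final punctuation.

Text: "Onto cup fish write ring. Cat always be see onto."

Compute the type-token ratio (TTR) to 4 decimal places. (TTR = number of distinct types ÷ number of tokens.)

0.9000

N = 10 tokens, V = 9 types.
TTR = V / N = 9 / 10 = 0.9000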